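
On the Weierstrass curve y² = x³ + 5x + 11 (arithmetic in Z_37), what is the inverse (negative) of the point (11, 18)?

-(11, 18) = (11, -18 mod 37) = (11, 19).

(11, 19)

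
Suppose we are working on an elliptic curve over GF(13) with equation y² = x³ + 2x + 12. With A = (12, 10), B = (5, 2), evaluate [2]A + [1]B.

First 2A:
Repeated addition: build up to 2A.
2A: tangent at (12, 10): λ = (3·12² + 2)/(2·10) ≡ 5/7. 7⁻¹ ≡ 2 (mod 13) since 7·2 = 14 ≡ 1, so λ ≡ 5·2 ≡ 10.
  x = λ² - 12 - 12 = 100 - 24 ≡ 11; y = λ·(12 - 11) - 10 ≡ 0. → (11, 0)
2A = (11, 0).
Finally 2A + B:
(11, 0) + (5, 2). λ = (2 - 0)/(5 - 11) ≡ 2/7 mod 13. 7⁻¹ ≡ 2 (mod 13), so λ ≡ 4.
  x = λ² - 11 - 5 = 16 - 16 ≡ 0; y = λ·(11 - 0) - 0 ≡ 5. → (0, 5)

(0, 5)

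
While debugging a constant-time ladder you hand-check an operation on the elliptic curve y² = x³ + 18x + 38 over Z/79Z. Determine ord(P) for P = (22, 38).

2P: tangent at (22, 38): λ = (3·22² + 18)/(2·38) ≡ 48/76. 76⁻¹ ≡ 26 (mod 79), so λ ≡ 48·26 ≡ 63.
  x = λ² - 22 - 22 = 3969 - 44 ≡ 54; y = λ·(22 - 54) - 38 ≡ 0. → (54, 0)
3P: (54, 0) + (22, 38). λ = (38 - 0)/(22 - 54) ≡ 38/47 mod 79. 47⁻¹ ≡ 37 (mod 79) since 47·37 = 1739 ≡ 1, so λ ≡ 63.
  x = λ² - 54 - 22 = 3969 - 76 ≡ 22; y = λ·(54 - 22) - 0 ≡ 41. → (22, 41)
4P: (22, 41) + (22, 38): same x and y₁ ≡ -y₂, so the sum is the point at infinity.
4P = the point at infinity, so the order is 4.

4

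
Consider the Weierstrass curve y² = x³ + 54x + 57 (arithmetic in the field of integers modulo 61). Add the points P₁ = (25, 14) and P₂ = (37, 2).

(25, 14) + (37, 2). λ = (2 - 14)/(37 - 25) ≡ 49/12 mod 61. 12⁻¹ ≡ 56 (mod 61) since 12·56 = 672 ≡ 1, so λ ≡ 60.
  x = λ² - 25 - 37 = 3600 - 62 ≡ 0; y = λ·(25 - 0) - 14 ≡ 22. → (0, 22)

(0, 22)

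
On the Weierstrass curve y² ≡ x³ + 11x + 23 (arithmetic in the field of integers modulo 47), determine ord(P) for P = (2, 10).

2P: tangent at (2, 10): λ = (3·2² + 11)/(2·10) ≡ 23/20. 20⁻¹ ≡ 40 (mod 47) since 20·40 = 800 ≡ 1, so λ ≡ 23·40 ≡ 27.
  x = λ² - 2 - 2 = 729 - 4 ≡ 20; y = λ·(2 - 20) - 10 ≡ 21. → (20, 21)
3P: (20, 21) + (2, 10). λ = (10 - 21)/(2 - 20) ≡ 36/29 mod 47. 29⁻¹ ≡ 13 (mod 47) since 29·13 = 377 ≡ 1, so λ ≡ 45.
  x = λ² - 20 - 2 = 2025 - 22 ≡ 29; y = λ·(20 - 29) - 21 ≡ 44. → (29, 44)
4P: (29, 44) + (2, 10). λ = (10 - 44)/(2 - 29) ≡ 13/20 mod 47. 20⁻¹ ≡ 40 (mod 47), so λ ≡ 3.
  x = λ² - 29 - 2 = 9 - 31 ≡ 25; y = λ·(29 - 25) - 44 ≡ 15. → (25, 15)
5P: (25, 15) + (2, 10). λ = (10 - 15)/(2 - 25) ≡ 42/24 mod 47. 24⁻¹ ≡ 2 (mod 47), so λ ≡ 37.
  x = λ² - 25 - 2 = 1369 - 27 ≡ 26; y = λ·(25 - 26) - 15 ≡ 42. → (26, 42)
6P: (26, 42) + (2, 10). λ = (10 - 42)/(2 - 26) ≡ 15/23 mod 47. 23⁻¹ ≡ 45 (mod 47), so λ ≡ 17.
  x = λ² - 26 - 2 = 289 - 28 ≡ 26; y = λ·(26 - 26) - 42 ≡ 5. → (26, 5)
7P: (26, 5) + (2, 10). λ = (10 - 5)/(2 - 26) ≡ 5/23 mod 47. 23⁻¹ ≡ 45 (mod 47), so λ ≡ 37.
  x = λ² - 26 - 2 = 1369 - 28 ≡ 25; y = λ·(26 - 25) - 5 ≡ 32. → (25, 32)
8P: (25, 32) + (2, 10). λ = (10 - 32)/(2 - 25) ≡ 25/24 mod 47. 24⁻¹ ≡ 2 (mod 47), so λ ≡ 3.
  x = λ² - 25 - 2 = 9 - 27 ≡ 29; y = λ·(25 - 29) - 32 ≡ 3. → (29, 3)
9P: (29, 3) + (2, 10). λ = (10 - 3)/(2 - 29) ≡ 7/20 mod 47. 20⁻¹ ≡ 40 (mod 47) since 20·40 = 800 ≡ 1, so λ ≡ 45.
  x = λ² - 29 - 2 = 2025 - 31 ≡ 20; y = λ·(29 - 20) - 3 ≡ 26. → (20, 26)
10P: (20, 26) + (2, 10). λ = (10 - 26)/(2 - 20) ≡ 31/29 mod 47. 29⁻¹ ≡ 13 (mod 47) since 29·13 = 377 ≡ 1, so λ ≡ 27.
  x = λ² - 20 - 2 = 729 - 22 ≡ 2; y = λ·(20 - 2) - 26 ≡ 37. → (2, 37)
11P: (2, 37) + (2, 10): same x and y₁ ≡ -y₂, so the sum is O.
11P = O, so the order is 11.

11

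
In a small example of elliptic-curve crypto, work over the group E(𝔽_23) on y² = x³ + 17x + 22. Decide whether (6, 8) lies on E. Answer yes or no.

y² = 8² ≡ 18; x³ + 17x + 22 = 340 ≡ 18 (mod 23). 18 = 18.

yes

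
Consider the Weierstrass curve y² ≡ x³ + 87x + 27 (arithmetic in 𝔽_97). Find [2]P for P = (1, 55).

(62, 45)

tangent at (1, 55): λ = (3·1² + 87)/(2·55) ≡ 90/13. 13⁻¹ ≡ 15 (mod 97), so λ ≡ 90·15 ≡ 89.
  x = λ² - 1 - 1 = 7921 - 2 ≡ 62; y = λ·(1 - 62) - 55 ≡ 45. → (62, 45)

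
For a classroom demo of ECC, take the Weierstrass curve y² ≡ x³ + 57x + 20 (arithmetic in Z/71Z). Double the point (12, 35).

tangent at (12, 35): λ = (3·12² + 57)/(2·35) ≡ 63/70. 70⁻¹ ≡ 70 (mod 71) since 70·70 = 4900 ≡ 1, so λ ≡ 63·70 ≡ 8.
  x = λ² - 12 - 12 = 64 - 24 ≡ 40; y = λ·(12 - 40) - 35 ≡ 25. → (40, 25)

(40, 25)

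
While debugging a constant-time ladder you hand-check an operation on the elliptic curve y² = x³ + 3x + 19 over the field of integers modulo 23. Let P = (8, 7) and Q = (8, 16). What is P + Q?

O

The two points share x = 8 and their y-coordinates satisfy 7 + 16 ≡ 0 (mod 23), so they are inverses. Their sum is O.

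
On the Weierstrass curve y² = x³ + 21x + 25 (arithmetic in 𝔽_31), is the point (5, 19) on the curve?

y² = 19² ≡ 20; x³ + 21x + 25 = 255 ≡ 7 (mod 31). 20 ≠ 7.

no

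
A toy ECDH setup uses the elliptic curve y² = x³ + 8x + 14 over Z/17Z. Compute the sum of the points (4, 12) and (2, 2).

(4, 12) + (2, 2). λ = (2 - 12)/(2 - 4) ≡ 7/15 mod 17. 15⁻¹ ≡ 8 (mod 17) since 15·8 = 120 ≡ 1, so λ ≡ 5.
  x = λ² - 4 - 2 = 25 - 6 ≡ 2; y = λ·(4 - 2) - 12 ≡ 15. → (2, 15)

(2, 15)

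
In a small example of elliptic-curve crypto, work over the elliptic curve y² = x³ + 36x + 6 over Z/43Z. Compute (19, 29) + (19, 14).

O

The two points share x = 19 and their y-coordinates satisfy 29 + 14 ≡ 0 (mod 43), so they are inverses. Their sum is the point at infinity.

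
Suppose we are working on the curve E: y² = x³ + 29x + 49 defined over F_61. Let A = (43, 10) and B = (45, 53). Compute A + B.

(43, 10) + (45, 53). λ = (53 - 10)/(45 - 43) ≡ 43/2 mod 61. 2⁻¹ ≡ 31 (mod 61) since 2·31 = 62 ≡ 1, so λ ≡ 52.
  x = λ² - 43 - 45 = 2704 - 88 ≡ 54; y = λ·(43 - 54) - 10 ≡ 28. → (54, 28)

(54, 28)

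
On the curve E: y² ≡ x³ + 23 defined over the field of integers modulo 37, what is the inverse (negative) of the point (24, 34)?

-(24, 34) = (24, -34 mod 37) = (24, 3).

(24, 3)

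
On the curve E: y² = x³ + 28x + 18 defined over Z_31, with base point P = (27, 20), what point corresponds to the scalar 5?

(26, 1)

Double-and-add on 5 = (101)₂. Start with P = (27, 20) for the leading 1-bit.
double: tangent at (27, 20): λ = (3·27² + 28)/(2·20) ≡ 14/9. 9⁻¹ ≡ 7 (mod 31), so λ ≡ 14·7 ≡ 5.
  x = λ² - 27 - 27 = 25 - 54 ≡ 2; y = λ·(27 - 2) - 20 ≡ 12. → (2, 12)
double: tangent at (2, 12): λ = (3·2² + 28)/(2·12) ≡ 9/24. 24⁻¹ ≡ 22 (mod 31) since 24·22 = 528 ≡ 1, so λ ≡ 9·22 ≡ 12.
  x = λ² - 2 - 2 = 144 - 4 ≡ 16; y = λ·(2 - 16) - 12 ≡ 6. → (16, 6)
add P: (16, 6) + (27, 20). λ = (20 - 6)/(27 - 16) ≡ 14/11 mod 31. 11⁻¹ ≡ 17 (mod 31), so λ ≡ 21.
  x = λ² - 16 - 27 = 441 - 43 ≡ 26; y = λ·(16 - 26) - 6 ≡ 1. → (26, 1)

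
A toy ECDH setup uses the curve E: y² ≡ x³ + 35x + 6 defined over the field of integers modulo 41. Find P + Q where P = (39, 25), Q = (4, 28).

(29, 21)

(39, 25) + (4, 28). λ = (28 - 25)/(4 - 39) ≡ 3/6 mod 41. 6⁻¹ ≡ 7 (mod 41), so λ ≡ 21.
  x = λ² - 39 - 4 = 441 - 43 ≡ 29; y = λ·(39 - 29) - 25 ≡ 21. → (29, 21)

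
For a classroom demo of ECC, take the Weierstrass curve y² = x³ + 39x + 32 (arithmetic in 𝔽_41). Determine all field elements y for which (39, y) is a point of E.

x³ + 39x + 32 = 60872 ≡ 28 (mod 41).
28 is a non-residue mod 41; no y exists.

none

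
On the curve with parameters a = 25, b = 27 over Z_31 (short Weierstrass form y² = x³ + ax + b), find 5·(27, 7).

(4, 6)

Write Q = (27, 7).
Repeated addition: build up to 5Q.
2Q: tangent at (27, 7): λ = (3·27² + 25)/(2·7) ≡ 11/14. 14⁻¹ ≡ 20 (mod 31) since 14·20 = 280 ≡ 1, so λ ≡ 11·20 ≡ 3.
  x = λ² - 27 - 27 = 9 - 54 ≡ 17; y = λ·(27 - 17) - 7 ≡ 23. → (17, 23)
3Q: (17, 23) + (27, 7). λ = (7 - 23)/(27 - 17) ≡ 15/10 mod 31. 10⁻¹ ≡ 28 (mod 31) since 10·28 = 280 ≡ 1, so λ ≡ 17.
  x = λ² - 17 - 27 = 289 - 44 ≡ 28; y = λ·(17 - 28) - 23 ≡ 7. → (28, 7)
4Q: (28, 7) + (27, 7). λ = (7 - 7)/(27 - 28) ≡ 0/30 mod 31. 30⁻¹ ≡ 30 (mod 31), so λ ≡ 0.
  x = λ² - 28 - 27 = 0 - 55 ≡ 7; y = λ·(28 - 7) - 7 ≡ 24. → (7, 24)
5Q: (7, 24) + (27, 7). λ = (7 - 24)/(27 - 7) ≡ 14/20 mod 31. 20⁻¹ ≡ 14 (mod 31), so λ ≡ 10.
  x = λ² - 7 - 27 = 100 - 34 ≡ 4; y = λ·(7 - 4) - 24 ≡ 6. → (4, 6)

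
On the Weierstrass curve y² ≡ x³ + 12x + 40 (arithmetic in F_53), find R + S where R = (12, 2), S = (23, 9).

(12, 2) + (23, 9). λ = (9 - 2)/(23 - 12) ≡ 7/11 mod 53. 11⁻¹ ≡ 29 (mod 53), so λ ≡ 44.
  x = λ² - 12 - 23 = 1936 - 35 ≡ 46; y = λ·(12 - 46) - 2 ≡ 39. → (46, 39)

(46, 39)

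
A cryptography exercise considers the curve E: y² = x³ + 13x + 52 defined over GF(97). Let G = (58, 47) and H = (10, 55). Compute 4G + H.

(89, 42)

First 4G:
Repeated addition: build up to 4G.
2G: tangent at (58, 47): λ = (3·58² + 13)/(2·47) ≡ 17/94. 94⁻¹ ≡ 32 (mod 97), so λ ≡ 17·32 ≡ 59.
  x = λ² - 58 - 58 = 3481 - 116 ≡ 67; y = λ·(58 - 67) - 47 ≡ 4. → (67, 4)
3G: (67, 4) + (58, 47). λ = (47 - 4)/(58 - 67) ≡ 43/88 mod 97. 88⁻¹ ≡ 43 (mod 97), so λ ≡ 6.
  x = λ² - 67 - 58 = 36 - 125 ≡ 8; y = λ·(67 - 8) - 4 ≡ 59. → (8, 59)
4G: (8, 59) + (58, 47). λ = (47 - 59)/(58 - 8) ≡ 85/50 mod 97. 50⁻¹ ≡ 33 (mod 97), so λ ≡ 89.
  x = λ² - 8 - 58 = 7921 - 66 ≡ 95; y = λ·(8 - 95) - 59 ≡ 55. → (95, 55)
4G = (95, 55).
Finally 4G + H:
(95, 55) + (10, 55). λ = (55 - 55)/(10 - 95) ≡ 0/12 mod 97. 12⁻¹ ≡ 89 (mod 97) since 12·89 = 1068 ≡ 1, so λ ≡ 0.
  x = λ² - 95 - 10 = 0 - 105 ≡ 89; y = λ·(95 - 89) - 55 ≡ 42. → (89, 42)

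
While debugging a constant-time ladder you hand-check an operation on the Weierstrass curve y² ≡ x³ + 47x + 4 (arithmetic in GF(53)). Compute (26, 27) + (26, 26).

O

The two points share x = 26 and their y-coordinates satisfy 27 + 26 ≡ 0 (mod 53), so they are inverses. Their sum is 𝒪.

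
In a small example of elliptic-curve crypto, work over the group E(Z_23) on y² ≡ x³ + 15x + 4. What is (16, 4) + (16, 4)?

tangent at (16, 4): λ = (3·16² + 15)/(2·4) ≡ 1/8. 8⁻¹ ≡ 3 (mod 23), so λ ≡ 1·3 ≡ 3.
  x = λ² - 16 - 16 = 9 - 32 ≡ 0; y = λ·(16 - 0) - 4 ≡ 21. → (0, 21)

(0, 21)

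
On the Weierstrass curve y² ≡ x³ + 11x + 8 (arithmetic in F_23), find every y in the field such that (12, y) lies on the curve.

x³ + 11x + 8 = 1868 ≡ 5 (mod 23).
5 is a non-residue mod 23; no y exists.

none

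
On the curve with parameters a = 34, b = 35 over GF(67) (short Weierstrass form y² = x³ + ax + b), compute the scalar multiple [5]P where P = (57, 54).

Double-and-add on 5 = (101)₂. Start with P = (57, 54) for the leading 1-bit.
double: tangent at (57, 54): λ = (3·57² + 34)/(2·54) ≡ 66/41. 41⁻¹ ≡ 18 (mod 67), so λ ≡ 66·18 ≡ 49.
  x = λ² - 57 - 57 = 2401 - 114 ≡ 9; y = λ·(57 - 9) - 54 ≡ 20. → (9, 20)
double: tangent at (9, 20): λ = (3·9² + 34)/(2·20) ≡ 9/40. 40⁻¹ ≡ 62 (mod 67), so λ ≡ 9·62 ≡ 22.
  x = λ² - 9 - 9 = 484 - 18 ≡ 64; y = λ·(9 - 64) - 20 ≡ 43. → (64, 43)
add P: (64, 43) + (57, 54). λ = (54 - 43)/(57 - 64) ≡ 11/60 mod 67. 60⁻¹ ≡ 19 (mod 67), so λ ≡ 8.
  x = λ² - 64 - 57 = 64 - 121 ≡ 10; y = λ·(64 - 10) - 43 ≡ 54. → (10, 54)

(10, 54)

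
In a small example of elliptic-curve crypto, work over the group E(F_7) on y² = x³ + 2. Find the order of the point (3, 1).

2P: tangent at (3, 1): λ = (3·3² + 0)/(2·1) ≡ 6/2. 2⁻¹ ≡ 4 (mod 7), so λ ≡ 6·4 ≡ 3.
  x = λ² - 3 - 3 = 9 - 6 ≡ 3; y = λ·(3 - 3) - 1 ≡ 6. → (3, 6)
3P: (3, 6) + (3, 1): same x and y₁ ≡ -y₂, so the sum is the point at infinity.
3P = the point at infinity, so the order is 3.

3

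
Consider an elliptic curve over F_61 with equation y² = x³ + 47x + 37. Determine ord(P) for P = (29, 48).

2P: tangent at (29, 48): λ = (3·29² + 47)/(2·48) ≡ 8/35. 35⁻¹ ≡ 7 (mod 61) since 35·7 = 245 ≡ 1, so λ ≡ 8·7 ≡ 56.
  x = λ² - 29 - 29 = 3136 - 58 ≡ 28; y = λ·(29 - 28) - 48 ≡ 8. → (28, 8)
3P: (28, 8) + (29, 48). λ = (48 - 8)/(29 - 28) ≡ 40/1 mod 61. 1⁻¹ ≡ 1 (mod 61), so λ ≡ 40.
  x = λ² - 28 - 29 = 1600 - 57 ≡ 18; y = λ·(28 - 18) - 8 ≡ 26. → (18, 26)
4P: (18, 26) + (29, 48). λ = (48 - 26)/(29 - 18) ≡ 22/11 mod 61. 11⁻¹ ≡ 50 (mod 61), so λ ≡ 2.
  x = λ² - 18 - 29 = 4 - 47 ≡ 18; y = λ·(18 - 18) - 26 ≡ 35. → (18, 35)
5P: (18, 35) + (29, 48). λ = (48 - 35)/(29 - 18) ≡ 13/11 mod 61. 11⁻¹ ≡ 50 (mod 61) since 11·50 = 550 ≡ 1, so λ ≡ 40.
  x = λ² - 18 - 29 = 1600 - 47 ≡ 28; y = λ·(18 - 28) - 35 ≡ 53. → (28, 53)
6P: (28, 53) + (29, 48). λ = (48 - 53)/(29 - 28) ≡ 56/1 mod 61. 1⁻¹ ≡ 1 (mod 61), so λ ≡ 56.
  x = λ² - 28 - 29 = 3136 - 57 ≡ 29; y = λ·(28 - 29) - 53 ≡ 13. → (29, 13)
7P: (29, 13) + (29, 48): same x and y₁ ≡ -y₂, so the sum is O.
7P = O, so the order is 7.

7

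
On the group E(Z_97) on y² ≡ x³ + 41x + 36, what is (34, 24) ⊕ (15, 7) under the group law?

(34, 24) + (15, 7). λ = (7 - 24)/(15 - 34) ≡ 80/78 mod 97. 78⁻¹ ≡ 51 (mod 97) since 78·51 = 3978 ≡ 1, so λ ≡ 6.
  x = λ² - 34 - 15 = 36 - 49 ≡ 84; y = λ·(34 - 84) - 24 ≡ 64. → (84, 64)

(84, 64)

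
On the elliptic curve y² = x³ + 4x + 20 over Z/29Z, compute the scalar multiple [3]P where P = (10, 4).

Repeated addition: build up to 3P.
2P: tangent at (10, 4): λ = (3·10² + 4)/(2·4) ≡ 14/8. 8⁻¹ ≡ 11 (mod 29), so λ ≡ 14·11 ≡ 9.
  x = λ² - 10 - 10 = 81 - 20 ≡ 3; y = λ·(10 - 3) - 4 ≡ 1. → (3, 1)
3P: (3, 1) + (10, 4). λ = (4 - 1)/(10 - 3) ≡ 3/7 mod 29. 7⁻¹ ≡ 25 (mod 29), so λ ≡ 17.
  x = λ² - 3 - 10 = 289 - 13 ≡ 15; y = λ·(3 - 15) - 1 ≡ 27. → (15, 27)

(15, 27)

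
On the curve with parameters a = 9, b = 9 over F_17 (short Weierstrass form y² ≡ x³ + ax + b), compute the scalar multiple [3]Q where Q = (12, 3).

Repeated addition: build up to 3Q.
2Q: tangent at (12, 3): λ = (3·12² + 9)/(2·3) ≡ 16/6. 6⁻¹ ≡ 3 (mod 17), so λ ≡ 16·3 ≡ 14.
  x = λ² - 12 - 12 = 196 - 24 ≡ 2; y = λ·(12 - 2) - 3 ≡ 1. → (2, 1)
3Q: (2, 1) + (12, 3). λ = (3 - 1)/(12 - 2) ≡ 2/10 mod 17. 10⁻¹ ≡ 12 (mod 17), so λ ≡ 7.
  x = λ² - 2 - 12 = 49 - 14 ≡ 1; y = λ·(2 - 1) - 1 ≡ 6. → (1, 6)

(1, 6)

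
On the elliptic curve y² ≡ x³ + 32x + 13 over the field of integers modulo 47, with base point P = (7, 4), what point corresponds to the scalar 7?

(41, 13)

Double-and-add on 7 = (111)₂. Start with P = (7, 4) for the leading 1-bit.
double: tangent at (7, 4): λ = (3·7² + 32)/(2·4) ≡ 38/8. 8⁻¹ ≡ 6 (mod 47), so λ ≡ 38·6 ≡ 40.
  x = λ² - 7 - 7 = 1600 - 14 ≡ 35; y = λ·(7 - 35) - 4 ≡ 4. → (35, 4)
add P: (35, 4) + (7, 4). λ = (4 - 4)/(7 - 35) ≡ 0/19 mod 47. 19⁻¹ ≡ 5 (mod 47), so λ ≡ 0.
  x = λ² - 35 - 7 = 0 - 42 ≡ 5; y = λ·(35 - 5) - 4 ≡ 43. → (5, 43)
double: tangent at (5, 43): λ = (3·5² + 32)/(2·43) ≡ 13/39. 39⁻¹ ≡ 41 (mod 47), so λ ≡ 13·41 ≡ 16.
  x = λ² - 5 - 5 = 256 - 10 ≡ 11; y = λ·(5 - 11) - 43 ≡ 2. → (11, 2)
add P: (11, 2) + (7, 4). λ = (4 - 2)/(7 - 11) ≡ 2/43 mod 47. 43⁻¹ ≡ 35 (mod 47) since 43·35 = 1505 ≡ 1, so λ ≡ 23.
  x = λ² - 11 - 7 = 529 - 18 ≡ 41; y = λ·(11 - 41) - 2 ≡ 13. → (41, 13)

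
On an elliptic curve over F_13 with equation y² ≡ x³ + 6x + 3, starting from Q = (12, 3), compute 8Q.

(1, 7)

Repeated addition: build up to 8Q.
2Q: tangent at (12, 3): λ = (3·12² + 6)/(2·3) ≡ 9/6. 6⁻¹ ≡ 11 (mod 13), so λ ≡ 9·11 ≡ 8.
  x = λ² - 12 - 12 = 64 - 24 ≡ 1; y = λ·(12 - 1) - 3 ≡ 7. → (1, 7)
3Q: (1, 7) + (12, 3). λ = (3 - 7)/(12 - 1) ≡ 9/11 mod 13. 11⁻¹ ≡ 6 (mod 13), so λ ≡ 2.
  x = λ² - 1 - 12 = 4 - 13 ≡ 4; y = λ·(1 - 4) - 7 ≡ 0. → (4, 0)
4Q: (4, 0) + (12, 3). λ = (3 - 0)/(12 - 4) ≡ 3/8 mod 13. 8⁻¹ ≡ 5 (mod 13) since 8·5 = 40 ≡ 1, so λ ≡ 2.
  x = λ² - 4 - 12 = 4 - 16 ≡ 1; y = λ·(4 - 1) - 0 ≡ 6. → (1, 6)
5Q: (1, 6) + (12, 3). λ = (3 - 6)/(12 - 1) ≡ 10/11 mod 13. 11⁻¹ ≡ 6 (mod 13), so λ ≡ 8.
  x = λ² - 1 - 12 = 64 - 13 ≡ 12; y = λ·(1 - 12) - 6 ≡ 10. → (12, 10)
6Q: (12, 10) + (12, 3): same x and y₁ ≡ -y₂, so the sum is O.
7Q: O + (12, 3) = (12, 3) (identity).
8Q: tangent at (12, 3): λ = (3·12² + 6)/(2·3) ≡ 9/6. 6⁻¹ ≡ 11 (mod 13), so λ ≡ 9·11 ≡ 8.
  x = λ² - 12 - 12 = 64 - 24 ≡ 1; y = λ·(12 - 1) - 3 ≡ 7. → (1, 7)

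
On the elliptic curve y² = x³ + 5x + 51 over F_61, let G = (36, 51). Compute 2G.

tangent at (36, 51): λ = (3·36² + 5)/(2·51) ≡ 50/41. 41⁻¹ ≡ 3 (mod 61), so λ ≡ 50·3 ≡ 28.
  x = λ² - 36 - 36 = 784 - 72 ≡ 41; y = λ·(36 - 41) - 51 ≡ 53. → (41, 53)

(41, 53)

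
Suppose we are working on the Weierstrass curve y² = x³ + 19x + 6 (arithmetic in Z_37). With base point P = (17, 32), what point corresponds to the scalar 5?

Double-and-add on 5 = (101)₂. Start with P = (17, 32) for the leading 1-bit.
double: tangent at (17, 32): λ = (3·17² + 19)/(2·32) ≡ 35/27. 27⁻¹ ≡ 11 (mod 37) since 27·11 = 297 ≡ 1, so λ ≡ 35·11 ≡ 15.
  x = λ² - 17 - 17 = 225 - 34 ≡ 6; y = λ·(17 - 6) - 32 ≡ 22. → (6, 22)
double: tangent at (6, 22): λ = (3·6² + 19)/(2·22) ≡ 16/7. 7⁻¹ ≡ 16 (mod 37) since 7·16 = 112 ≡ 1, so λ ≡ 16·16 ≡ 34.
  x = λ² - 6 - 6 = 1156 - 12 ≡ 34; y = λ·(6 - 34) - 22 ≡ 25. → (34, 25)
add P: (34, 25) + (17, 32). λ = (32 - 25)/(17 - 34) ≡ 7/20 mod 37. 20⁻¹ ≡ 13 (mod 37), so λ ≡ 17.
  x = λ² - 34 - 17 = 289 - 51 ≡ 16; y = λ·(34 - 16) - 25 ≡ 22. → (16, 22)

(16, 22)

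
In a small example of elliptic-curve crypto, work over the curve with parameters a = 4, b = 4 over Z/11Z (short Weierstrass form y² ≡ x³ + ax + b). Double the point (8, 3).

tangent at (8, 3): λ = (3·8² + 4)/(2·3) ≡ 9/6. 6⁻¹ ≡ 2 (mod 11), so λ ≡ 9·2 ≡ 7.
  x = λ² - 8 - 8 = 49 - 16 ≡ 0; y = λ·(8 - 0) - 3 ≡ 9. → (0, 9)

(0, 9)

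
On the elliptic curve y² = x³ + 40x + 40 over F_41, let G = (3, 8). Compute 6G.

(20, 36)

Double-and-add on 6 = (110)₂. Start with G = (3, 8) for the leading 1-bit.
double: tangent at (3, 8): λ = (3·3² + 40)/(2·8) ≡ 26/16. 16⁻¹ ≡ 18 (mod 41), so λ ≡ 26·18 ≡ 17.
  x = λ² - 3 - 3 = 289 - 6 ≡ 37; y = λ·(3 - 37) - 8 ≡ 29. → (37, 29)
add G: (37, 29) + (3, 8). λ = (8 - 29)/(3 - 37) ≡ 20/7 mod 41. 7⁻¹ ≡ 6 (mod 41), so λ ≡ 38.
  x = λ² - 37 - 3 = 1444 - 40 ≡ 10; y = λ·(37 - 10) - 29 ≡ 13. → (10, 13)
double: tangent at (10, 13): λ = (3·10² + 40)/(2·13) ≡ 12/26. 26⁻¹ ≡ 30 (mod 41) since 26·30 = 780 ≡ 1, so λ ≡ 12·30 ≡ 32.
  x = λ² - 10 - 10 = 1024 - 20 ≡ 20; y = λ·(10 - 20) - 13 ≡ 36. → (20, 36)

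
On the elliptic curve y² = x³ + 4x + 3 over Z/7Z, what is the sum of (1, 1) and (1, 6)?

O

The two points share x = 1 and their y-coordinates satisfy 1 + 6 ≡ 0 (mod 7), so they are inverses. Their sum is O.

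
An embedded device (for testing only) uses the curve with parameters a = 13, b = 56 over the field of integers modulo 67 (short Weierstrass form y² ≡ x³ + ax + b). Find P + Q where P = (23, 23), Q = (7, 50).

(60, 52)

(23, 23) + (7, 50). λ = (50 - 23)/(7 - 23) ≡ 27/51 mod 67. 51⁻¹ ≡ 46 (mod 67), so λ ≡ 36.
  x = λ² - 23 - 7 = 1296 - 30 ≡ 60; y = λ·(23 - 60) - 23 ≡ 52. → (60, 52)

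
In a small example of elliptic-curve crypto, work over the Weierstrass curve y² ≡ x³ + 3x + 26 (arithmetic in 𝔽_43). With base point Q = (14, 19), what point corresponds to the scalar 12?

Double-and-add on 12 = (1100)₂. Start with Q = (14, 19) for the leading 1-bit.
double: tangent at (14, 19): λ = (3·14² + 3)/(2·19) ≡ 32/38. 38⁻¹ ≡ 17 (mod 43), so λ ≡ 32·17 ≡ 28.
  x = λ² - 14 - 14 = 784 - 28 ≡ 25; y = λ·(14 - 25) - 19 ≡ 17. → (25, 17)
add Q: (25, 17) + (14, 19). λ = (19 - 17)/(14 - 25) ≡ 2/32 mod 43. 32⁻¹ ≡ 39 (mod 43), so λ ≡ 35.
  x = λ² - 25 - 14 = 1225 - 39 ≡ 25; y = λ·(25 - 25) - 17 ≡ 26. → (25, 26)
double: tangent at (25, 26): λ = (3·25² + 3)/(2·26) ≡ 29/9. 9⁻¹ ≡ 24 (mod 43), so λ ≡ 29·24 ≡ 8.
  x = λ² - 25 - 25 = 64 - 50 ≡ 14; y = λ·(25 - 14) - 26 ≡ 19. → (14, 19)
double: tangent at (14, 19): λ = (3·14² + 3)/(2·19) ≡ 32/38. 38⁻¹ ≡ 17 (mod 43), so λ ≡ 32·17 ≡ 28.
  x = λ² - 14 - 14 = 784 - 28 ≡ 25; y = λ·(14 - 25) - 19 ≡ 17. → (25, 17)

(25, 17)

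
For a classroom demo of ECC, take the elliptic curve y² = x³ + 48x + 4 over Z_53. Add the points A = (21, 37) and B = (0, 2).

(21, 37) + (0, 2). λ = (2 - 37)/(0 - 21) ≡ 18/32 mod 53. 32⁻¹ ≡ 5 (mod 53), so λ ≡ 37.
  x = λ² - 21 - 0 = 1369 - 21 ≡ 23; y = λ·(21 - 23) - 37 ≡ 48. → (23, 48)

(23, 48)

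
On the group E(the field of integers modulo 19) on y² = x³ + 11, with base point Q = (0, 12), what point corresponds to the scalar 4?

(0, 12)

Repeated addition: build up to 4Q.
2Q: tangent at (0, 12): λ = (3·0² + 0)/(2·12) ≡ 0/5. 5⁻¹ ≡ 4 (mod 19) since 5·4 = 20 ≡ 1, so λ ≡ 0·4 ≡ 0.
  x = λ² - 0 - 0 = 0 - 0 ≡ 0; y = λ·(0 - 0) - 12 ≡ 7. → (0, 7)
3Q: (0, 7) + (0, 12): same x and y₁ ≡ -y₂, so the sum is ∞.
4Q: ∞ + (0, 12) = (0, 12) (identity).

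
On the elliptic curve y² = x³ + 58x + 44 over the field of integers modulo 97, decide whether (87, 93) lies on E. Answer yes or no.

yes

y² = 93² ≡ 16; x³ + 58x + 44 = 663593 ≡ 16 (mod 97). 16 = 16.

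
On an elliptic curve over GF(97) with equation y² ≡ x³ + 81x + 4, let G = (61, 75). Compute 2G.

(56, 67)

tangent at (61, 75): λ = (3·61² + 81)/(2·75) ≡ 89/53. 53⁻¹ ≡ 11 (mod 97) since 53·11 = 583 ≡ 1, so λ ≡ 89·11 ≡ 9.
  x = λ² - 61 - 61 = 81 - 122 ≡ 56; y = λ·(61 - 56) - 75 ≡ 67. → (56, 67)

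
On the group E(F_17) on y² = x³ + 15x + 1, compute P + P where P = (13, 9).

tangent at (13, 9): λ = (3·13² + 15)/(2·9) ≡ 12/1. 1⁻¹ ≡ 1 (mod 17), so λ ≡ 12·1 ≡ 12.
  x = λ² - 13 - 13 = 144 - 26 ≡ 16; y = λ·(13 - 16) - 9 ≡ 6. → (16, 6)

(16, 6)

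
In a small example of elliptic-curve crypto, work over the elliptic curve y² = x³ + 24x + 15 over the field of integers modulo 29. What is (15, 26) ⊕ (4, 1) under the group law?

(15, 26) + (4, 1). λ = (1 - 26)/(4 - 15) ≡ 4/18 mod 29. 18⁻¹ ≡ 21 (mod 29), so λ ≡ 26.
  x = λ² - 15 - 4 = 676 - 19 ≡ 19; y = λ·(15 - 19) - 26 ≡ 15. → (19, 15)

(19, 15)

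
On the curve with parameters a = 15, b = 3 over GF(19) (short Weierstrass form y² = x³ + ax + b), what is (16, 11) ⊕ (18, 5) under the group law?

(16, 11) + (18, 5). λ = (5 - 11)/(18 - 16) ≡ 13/2 mod 19. 2⁻¹ ≡ 10 (mod 19), so λ ≡ 16.
  x = λ² - 16 - 18 = 256 - 34 ≡ 13; y = λ·(16 - 13) - 11 ≡ 18. → (13, 18)

(13, 18)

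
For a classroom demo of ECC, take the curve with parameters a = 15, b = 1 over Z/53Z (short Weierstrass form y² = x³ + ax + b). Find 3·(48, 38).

(14, 27)

Write G = (48, 38).
Repeated addition: build up to 3G.
2G: tangent at (48, 38): λ = (3·48² + 15)/(2·38) ≡ 37/23. 23⁻¹ ≡ 30 (mod 53) since 23·30 = 690 ≡ 1, so λ ≡ 37·30 ≡ 50.
  x = λ² - 48 - 48 = 2500 - 96 ≡ 19; y = λ·(48 - 19) - 38 ≡ 34. → (19, 34)
3G: (19, 34) + (48, 38). λ = (38 - 34)/(48 - 19) ≡ 4/29 mod 53. 29⁻¹ ≡ 11 (mod 53) since 29·11 = 319 ≡ 1, so λ ≡ 44.
  x = λ² - 19 - 48 = 1936 - 67 ≡ 14; y = λ·(19 - 14) - 34 ≡ 27. → (14, 27)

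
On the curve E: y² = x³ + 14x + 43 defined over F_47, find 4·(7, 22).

(11, 27)

Write P = (7, 22).
Double-and-add on 4 = (100)₂. Start with P = (7, 22) for the leading 1-bit.
double: tangent at (7, 22): λ = (3·7² + 14)/(2·22) ≡ 20/44. 44⁻¹ ≡ 31 (mod 47) since 44·31 = 1364 ≡ 1, so λ ≡ 20·31 ≡ 9.
  x = λ² - 7 - 7 = 81 - 14 ≡ 20; y = λ·(7 - 20) - 22 ≡ 2. → (20, 2)
double: tangent at (20, 2): λ = (3·20² + 14)/(2·2) ≡ 39/4. 4⁻¹ ≡ 12 (mod 47), so λ ≡ 39·12 ≡ 45.
  x = λ² - 20 - 20 = 2025 - 40 ≡ 11; y = λ·(20 - 11) - 2 ≡ 27. → (11, 27)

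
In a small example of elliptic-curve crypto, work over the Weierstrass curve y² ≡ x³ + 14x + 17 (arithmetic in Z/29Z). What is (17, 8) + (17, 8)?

(23, 6)

tangent at (17, 8): λ = (3·17² + 14)/(2·8) ≡ 11/16. 16⁻¹ ≡ 20 (mod 29) since 16·20 = 320 ≡ 1, so λ ≡ 11·20 ≡ 17.
  x = λ² - 17 - 17 = 289 - 34 ≡ 23; y = λ·(17 - 23) - 8 ≡ 6. → (23, 6)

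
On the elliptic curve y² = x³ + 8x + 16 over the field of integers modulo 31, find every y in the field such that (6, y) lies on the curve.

1, 30

x³ + 8x + 16 = 280 ≡ 1 (mod 31).
Square roots of 1 mod 31: 1 and 30 (since 1² = 1 ≡ 1).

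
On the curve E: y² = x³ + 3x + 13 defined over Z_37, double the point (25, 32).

(20, 28)

tangent at (25, 32): λ = (3·25² + 3)/(2·32) ≡ 28/27. 27⁻¹ ≡ 11 (mod 37), so λ ≡ 28·11 ≡ 12.
  x = λ² - 25 - 25 = 144 - 50 ≡ 20; y = λ·(25 - 20) - 32 ≡ 28. → (20, 28)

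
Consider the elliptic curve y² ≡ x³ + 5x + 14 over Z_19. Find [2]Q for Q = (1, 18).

(14, 15)

tangent at (1, 18): λ = (3·1² + 5)/(2·18) ≡ 8/17. 17⁻¹ ≡ 9 (mod 19) since 17·9 = 153 ≡ 1, so λ ≡ 8·9 ≡ 15.
  x = λ² - 1 - 1 = 225 - 2 ≡ 14; y = λ·(1 - 14) - 18 ≡ 15. → (14, 15)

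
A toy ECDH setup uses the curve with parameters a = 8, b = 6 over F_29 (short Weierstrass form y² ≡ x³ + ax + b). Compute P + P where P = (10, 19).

tangent at (10, 19): λ = (3·10² + 8)/(2·19) ≡ 18/9. 9⁻¹ ≡ 13 (mod 29), so λ ≡ 18·13 ≡ 2.
  x = λ² - 10 - 10 = 4 - 20 ≡ 13; y = λ·(10 - 13) - 19 ≡ 4. → (13, 4)

(13, 4)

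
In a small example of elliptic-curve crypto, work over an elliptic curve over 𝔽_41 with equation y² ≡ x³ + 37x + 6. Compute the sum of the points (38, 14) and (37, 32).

(38, 14) + (37, 32). λ = (32 - 14)/(37 - 38) ≡ 18/40 mod 41. 40⁻¹ ≡ 40 (mod 41), so λ ≡ 23.
  x = λ² - 38 - 37 = 529 - 75 ≡ 3; y = λ·(38 - 3) - 14 ≡ 12. → (3, 12)

(3, 12)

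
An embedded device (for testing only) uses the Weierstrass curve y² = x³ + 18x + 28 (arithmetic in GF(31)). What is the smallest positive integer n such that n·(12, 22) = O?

2P: tangent at (12, 22): λ = (3·12² + 18)/(2·22) ≡ 16/13. 13⁻¹ ≡ 12 (mod 31) since 13·12 = 156 ≡ 1, so λ ≡ 16·12 ≡ 6.
  x = λ² - 12 - 12 = 36 - 24 ≡ 12; y = λ·(12 - 12) - 22 ≡ 9. → (12, 9)
3P: (12, 9) + (12, 22): same x and y₁ ≡ -y₂, so the sum is O.
3P = O, so the order is 3.

3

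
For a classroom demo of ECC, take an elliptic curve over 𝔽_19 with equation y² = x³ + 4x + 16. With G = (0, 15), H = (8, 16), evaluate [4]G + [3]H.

First 4G:
Double-and-add on 4 = (100)₂. Start with G = (0, 15) for the leading 1-bit.
double: tangent at (0, 15): λ = (3·0² + 4)/(2·15) ≡ 4/11. 11⁻¹ ≡ 7 (mod 19), so λ ≡ 4·7 ≡ 9.
  x = λ² - 0 - 0 = 81 - 0 ≡ 5; y = λ·(0 - 5) - 15 ≡ 16. → (5, 16)
double: tangent at (5, 16): λ = (3·5² + 4)/(2·16) ≡ 3/13. 13⁻¹ ≡ 3 (mod 19) since 13·3 = 39 ≡ 1, so λ ≡ 3·3 ≡ 9.
  x = λ² - 5 - 5 = 81 - 10 ≡ 14; y = λ·(5 - 14) - 16 ≡ 17. → (14, 17)
4G = (14, 17).
Next 3H:
Repeated addition: build up to 3H.
2H: tangent at (8, 16): λ = (3·8² + 4)/(2·16) ≡ 6/13. 13⁻¹ ≡ 3 (mod 19), so λ ≡ 6·3 ≡ 18.
  x = λ² - 8 - 8 = 324 - 16 ≡ 4; y = λ·(8 - 4) - 16 ≡ 18. → (4, 18)
3H: (4, 18) + (8, 16). λ = (16 - 18)/(8 - 4) ≡ 17/4 mod 19. 4⁻¹ ≡ 5 (mod 19), so λ ≡ 9.
  x = λ² - 4 - 8 = 81 - 12 ≡ 12; y = λ·(4 - 12) - 18 ≡ 5. → (12, 5)
3H = (12, 5).
Finally 4G + 3H:
(14, 17) + (12, 5). λ = (5 - 17)/(12 - 14) ≡ 7/17 mod 19. 17⁻¹ ≡ 9 (mod 19) since 17·9 = 153 ≡ 1, so λ ≡ 6.
  x = λ² - 14 - 12 = 36 - 26 ≡ 10; y = λ·(14 - 10) - 17 ≡ 7. → (10, 7)

(10, 7)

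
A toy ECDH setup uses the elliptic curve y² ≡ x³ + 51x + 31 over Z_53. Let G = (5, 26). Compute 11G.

Double-and-add on 11 = (1011)₂. Start with G = (5, 26) for the leading 1-bit.
double: tangent at (5, 26): λ = (3·5² + 51)/(2·26) ≡ 20/52. 52⁻¹ ≡ 52 (mod 53), so λ ≡ 20·52 ≡ 33.
  x = λ² - 5 - 5 = 1089 - 10 ≡ 19; y = λ·(5 - 19) - 26 ≡ 42. → (19, 42)
double: tangent at (19, 42): λ = (3·19² + 51)/(2·42) ≡ 21/31. 31⁻¹ ≡ 12 (mod 53) since 31·12 = 372 ≡ 1, so λ ≡ 21·12 ≡ 40.
  x = λ² - 19 - 19 = 1600 - 38 ≡ 25; y = λ·(19 - 25) - 42 ≡ 36. → (25, 36)
add G: (25, 36) + (5, 26). λ = (26 - 36)/(5 - 25) ≡ 43/33 mod 53. 33⁻¹ ≡ 45 (mod 53), so λ ≡ 27.
  x = λ² - 25 - 5 = 729 - 30 ≡ 10; y = λ·(25 - 10) - 36 ≡ 51. → (10, 51)
double: tangent at (10, 51): λ = (3·10² + 51)/(2·51) ≡ 33/49. 49⁻¹ ≡ 13 (mod 53) since 49·13 = 637 ≡ 1, so λ ≡ 33·13 ≡ 5.
  x = λ² - 10 - 10 = 25 - 20 ≡ 5; y = λ·(10 - 5) - 51 ≡ 27. → (5, 27)
add G: (5, 27) + (5, 26): same x and y₁ ≡ -y₂, so the sum is 𝒪.

O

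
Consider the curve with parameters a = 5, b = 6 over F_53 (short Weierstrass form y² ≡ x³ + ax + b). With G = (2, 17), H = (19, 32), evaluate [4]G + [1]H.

(29, 1)

First 4G:
Double-and-add on 4 = (100)₂. Start with G = (2, 17) for the leading 1-bit.
double: tangent at (2, 17): λ = (3·2² + 5)/(2·17) ≡ 17/34. 34⁻¹ ≡ 39 (mod 53) since 34·39 = 1326 ≡ 1, so λ ≡ 17·39 ≡ 27.
  x = λ² - 2 - 2 = 729 - 4 ≡ 36; y = λ·(2 - 36) - 17 ≡ 19. → (36, 19)
double: tangent at (36, 19): λ = (3·36² + 5)/(2·19) ≡ 24/38. 38⁻¹ ≡ 7 (mod 53), so λ ≡ 24·7 ≡ 9.
  x = λ² - 36 - 36 = 81 - 72 ≡ 9; y = λ·(36 - 9) - 19 ≡ 12. → (9, 12)
4G = (9, 12).
Finally 4G + H:
(9, 12) + (19, 32). λ = (32 - 12)/(19 - 9) ≡ 20/10 mod 53. 10⁻¹ ≡ 16 (mod 53) since 10·16 = 160 ≡ 1, so λ ≡ 2.
  x = λ² - 9 - 19 = 4 - 28 ≡ 29; y = λ·(9 - 29) - 12 ≡ 1. → (29, 1)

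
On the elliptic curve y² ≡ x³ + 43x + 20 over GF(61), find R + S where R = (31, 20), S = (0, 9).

(26, 29)

(31, 20) + (0, 9). λ = (9 - 20)/(0 - 31) ≡ 50/30 mod 61. 30⁻¹ ≡ 59 (mod 61), so λ ≡ 22.
  x = λ² - 31 - 0 = 484 - 31 ≡ 26; y = λ·(31 - 26) - 20 ≡ 29. → (26, 29)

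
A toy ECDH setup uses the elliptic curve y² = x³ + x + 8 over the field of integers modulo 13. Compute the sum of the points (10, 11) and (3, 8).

(10, 11) + (3, 8). λ = (8 - 11)/(3 - 10) ≡ 10/6 mod 13. 6⁻¹ ≡ 11 (mod 13), so λ ≡ 6.
  x = λ² - 10 - 3 = 36 - 13 ≡ 10; y = λ·(10 - 10) - 11 ≡ 2. → (10, 2)

(10, 2)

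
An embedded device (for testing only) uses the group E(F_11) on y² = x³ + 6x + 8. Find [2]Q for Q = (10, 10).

(3, 8)

tangent at (10, 10): λ = (3·10² + 6)/(2·10) ≡ 9/9. 9⁻¹ ≡ 5 (mod 11), so λ ≡ 9·5 ≡ 1.
  x = λ² - 10 - 10 = 1 - 20 ≡ 3; y = λ·(10 - 3) - 10 ≡ 8. → (3, 8)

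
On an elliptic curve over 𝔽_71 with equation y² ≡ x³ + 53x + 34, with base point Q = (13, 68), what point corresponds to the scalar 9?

Repeated addition: build up to 9Q.
2Q: tangent at (13, 68): λ = (3·13² + 53)/(2·68) ≡ 63/65. 65⁻¹ ≡ 59 (mod 71) since 65·59 = 3835 ≡ 1, so λ ≡ 63·59 ≡ 25.
  x = λ² - 13 - 13 = 625 - 26 ≡ 31; y = λ·(13 - 31) - 68 ≡ 50. → (31, 50)
3Q: (31, 50) + (13, 68). λ = (68 - 50)/(13 - 31) ≡ 18/53 mod 71. 53⁻¹ ≡ 67 (mod 71) since 53·67 = 3551 ≡ 1, so λ ≡ 70.
  x = λ² - 31 - 13 = 4900 - 44 ≡ 28; y = λ·(31 - 28) - 50 ≡ 18. → (28, 18)
4Q: (28, 18) + (13, 68). λ = (68 - 18)/(13 - 28) ≡ 50/56 mod 71. 56⁻¹ ≡ 52 (mod 71), so λ ≡ 44.
  x = λ² - 28 - 13 = 1936 - 41 ≡ 49; y = λ·(28 - 49) - 18 ≡ 52. → (49, 52)
5Q: (49, 52) + (13, 68). λ = (68 - 52)/(13 - 49) ≡ 16/35 mod 71. 35⁻¹ ≡ 69 (mod 71), so λ ≡ 39.
  x = λ² - 49 - 13 = 1521 - 62 ≡ 39; y = λ·(49 - 39) - 52 ≡ 54. → (39, 54)
6Q: (39, 54) + (13, 68). λ = (68 - 54)/(13 - 39) ≡ 14/45 mod 71. 45⁻¹ ≡ 30 (mod 71), so λ ≡ 65.
  x = λ² - 39 - 13 = 4225 - 52 ≡ 55; y = λ·(39 - 55) - 54 ≡ 42. → (55, 42)
7Q: (55, 42) + (13, 68). λ = (68 - 42)/(13 - 55) ≡ 26/29 mod 71. 29⁻¹ ≡ 49 (mod 71) since 29·49 = 1421 ≡ 1, so λ ≡ 67.
  x = λ² - 55 - 13 = 4489 - 68 ≡ 19; y = λ·(55 - 19) - 42 ≡ 27. → (19, 27)
8Q: (19, 27) + (13, 68). λ = (68 - 27)/(13 - 19) ≡ 41/65 mod 71. 65⁻¹ ≡ 59 (mod 71) since 65·59 = 3835 ≡ 1, so λ ≡ 5.
  x = λ² - 19 - 13 = 25 - 32 ≡ 64; y = λ·(19 - 64) - 27 ≡ 32. → (64, 32)
9Q: (64, 32) + (13, 68). λ = (68 - 32)/(13 - 64) ≡ 36/20 mod 71. 20⁻¹ ≡ 32 (mod 71), so λ ≡ 16.
  x = λ² - 64 - 13 = 256 - 77 ≡ 37; y = λ·(64 - 37) - 32 ≡ 45. → (37, 45)

(37, 45)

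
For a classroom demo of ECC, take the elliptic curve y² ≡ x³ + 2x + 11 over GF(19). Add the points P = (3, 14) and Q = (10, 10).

(3, 14) + (10, 10). λ = (10 - 14)/(10 - 3) ≡ 15/7 mod 19. 7⁻¹ ≡ 11 (mod 19), so λ ≡ 13.
  x = λ² - 3 - 10 = 169 - 13 ≡ 4; y = λ·(3 - 4) - 14 ≡ 11. → (4, 11)

(4, 11)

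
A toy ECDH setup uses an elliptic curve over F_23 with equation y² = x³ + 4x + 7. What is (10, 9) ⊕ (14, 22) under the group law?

(11, 5)

(10, 9) + (14, 22). λ = (22 - 9)/(14 - 10) ≡ 13/4 mod 23. 4⁻¹ ≡ 6 (mod 23) since 4·6 = 24 ≡ 1, so λ ≡ 9.
  x = λ² - 10 - 14 = 81 - 24 ≡ 11; y = λ·(10 - 11) - 9 ≡ 5. → (11, 5)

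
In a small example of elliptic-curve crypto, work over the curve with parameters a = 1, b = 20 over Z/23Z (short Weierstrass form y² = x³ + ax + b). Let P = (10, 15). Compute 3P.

(7, 18)

Repeated addition: build up to 3P.
2P: tangent at (10, 15): λ = (3·10² + 1)/(2·15) ≡ 2/7. 7⁻¹ ≡ 10 (mod 23) since 7·10 = 70 ≡ 1, so λ ≡ 2·10 ≡ 20.
  x = λ² - 10 - 10 = 400 - 20 ≡ 12; y = λ·(10 - 12) - 15 ≡ 14. → (12, 14)
3P: (12, 14) + (10, 15). λ = (15 - 14)/(10 - 12) ≡ 1/21 mod 23. 21⁻¹ ≡ 11 (mod 23), so λ ≡ 11.
  x = λ² - 12 - 10 = 121 - 22 ≡ 7; y = λ·(12 - 7) - 14 ≡ 18. → (7, 18)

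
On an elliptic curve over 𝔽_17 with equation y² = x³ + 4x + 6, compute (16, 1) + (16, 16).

O

The two points share x = 16 and their y-coordinates satisfy 1 + 16 ≡ 0 (mod 17), so they are inverses. Their sum is ∞.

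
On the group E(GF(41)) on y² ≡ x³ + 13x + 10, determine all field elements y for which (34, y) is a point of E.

none

x³ + 13x + 10 = 39756 ≡ 27 (mod 41).
27 is a non-residue mod 41; no y exists.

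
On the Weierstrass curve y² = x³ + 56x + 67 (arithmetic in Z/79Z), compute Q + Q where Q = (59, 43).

(1, 60)

tangent at (59, 43): λ = (3·59² + 56)/(2·43) ≡ 71/7. 7⁻¹ ≡ 34 (mod 79), so λ ≡ 71·34 ≡ 44.
  x = λ² - 59 - 59 = 1936 - 118 ≡ 1; y = λ·(59 - 1) - 43 ≡ 60. → (1, 60)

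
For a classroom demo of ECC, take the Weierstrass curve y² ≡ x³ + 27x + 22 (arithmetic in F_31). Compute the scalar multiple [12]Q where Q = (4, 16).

Repeated addition: build up to 12Q.
2Q: tangent at (4, 16): λ = (3·4² + 27)/(2·16) ≡ 13/1. 1⁻¹ ≡ 1 (mod 31) since 1·1 = 1 ≡ 1, so λ ≡ 13·1 ≡ 13.
  x = λ² - 4 - 4 = 169 - 8 ≡ 6; y = λ·(4 - 6) - 16 ≡ 20. → (6, 20)
3Q: (6, 20) + (4, 16). λ = (16 - 20)/(4 - 6) ≡ 27/29 mod 31. 29⁻¹ ≡ 15 (mod 31) since 29·15 = 435 ≡ 1, so λ ≡ 2.
  x = λ² - 6 - 4 = 4 - 10 ≡ 25; y = λ·(6 - 25) - 20 ≡ 4. → (25, 4)
4Q: (25, 4) + (4, 16). λ = (16 - 4)/(4 - 25) ≡ 12/10 mod 31. 10⁻¹ ≡ 28 (mod 31) since 10·28 = 280 ≡ 1, so λ ≡ 26.
  x = λ² - 25 - 4 = 676 - 29 ≡ 27; y = λ·(25 - 27) - 4 ≡ 6. → (27, 6)
5Q: (27, 6) + (4, 16). λ = (16 - 6)/(4 - 27) ≡ 10/8 mod 31. 8⁻¹ ≡ 4 (mod 31) since 8·4 = 32 ≡ 1, so λ ≡ 9.
  x = λ² - 27 - 4 = 81 - 31 ≡ 19; y = λ·(27 - 19) - 6 ≡ 4. → (19, 4)
6Q: (19, 4) + (4, 16). λ = (16 - 4)/(4 - 19) ≡ 12/16 mod 31. 16⁻¹ ≡ 2 (mod 31) since 16·2 = 32 ≡ 1, so λ ≡ 24.
  x = λ² - 19 - 4 = 576 - 23 ≡ 26; y = λ·(19 - 26) - 4 ≡ 14. → (26, 14)
7Q: (26, 14) + (4, 16). λ = (16 - 14)/(4 - 26) ≡ 2/9 mod 31. 9⁻¹ ≡ 7 (mod 31), so λ ≡ 14.
  x = λ² - 26 - 4 = 196 - 30 ≡ 11; y = λ·(26 - 11) - 14 ≡ 10. → (11, 10)
8Q: (11, 10) + (4, 16). λ = (16 - 10)/(4 - 11) ≡ 6/24 mod 31. 24⁻¹ ≡ 22 (mod 31), so λ ≡ 8.
  x = λ² - 11 - 4 = 64 - 15 ≡ 18; y = λ·(11 - 18) - 10 ≡ 27. → (18, 27)
9Q: (18, 27) + (4, 16). λ = (16 - 27)/(4 - 18) ≡ 20/17 mod 31. 17⁻¹ ≡ 11 (mod 31), so λ ≡ 3.
  x = λ² - 18 - 4 = 9 - 22 ≡ 18; y = λ·(18 - 18) - 27 ≡ 4. → (18, 4)
10Q: (18, 4) + (4, 16). λ = (16 - 4)/(4 - 18) ≡ 12/17 mod 31. 17⁻¹ ≡ 11 (mod 31), so λ ≡ 8.
  x = λ² - 18 - 4 = 64 - 22 ≡ 11; y = λ·(18 - 11) - 4 ≡ 21. → (11, 21)
11Q: (11, 21) + (4, 16). λ = (16 - 21)/(4 - 11) ≡ 26/24 mod 31. 24⁻¹ ≡ 22 (mod 31) since 24·22 = 528 ≡ 1, so λ ≡ 14.
  x = λ² - 11 - 4 = 196 - 15 ≡ 26; y = λ·(11 - 26) - 21 ≡ 17. → (26, 17)
12Q: (26, 17) + (4, 16). λ = (16 - 17)/(4 - 26) ≡ 30/9 mod 31. 9⁻¹ ≡ 7 (mod 31) since 9·7 = 63 ≡ 1, so λ ≡ 24.
  x = λ² - 26 - 4 = 576 - 30 ≡ 19; y = λ·(26 - 19) - 17 ≡ 27. → (19, 27)

(19, 27)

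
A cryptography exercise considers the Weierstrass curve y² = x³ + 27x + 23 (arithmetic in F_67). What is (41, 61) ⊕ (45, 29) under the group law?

(45, 38)

(41, 61) + (45, 29). λ = (29 - 61)/(45 - 41) ≡ 35/4 mod 67. 4⁻¹ ≡ 17 (mod 67) since 4·17 = 68 ≡ 1, so λ ≡ 59.
  x = λ² - 41 - 45 = 3481 - 86 ≡ 45; y = λ·(41 - 45) - 61 ≡ 38. → (45, 38)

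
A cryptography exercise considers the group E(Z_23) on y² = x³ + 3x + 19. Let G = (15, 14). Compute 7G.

(8, 16)

Repeated addition: build up to 7G.
2G: tangent at (15, 14): λ = (3·15² + 3)/(2·14) ≡ 11/5. 5⁻¹ ≡ 14 (mod 23) since 5·14 = 70 ≡ 1, so λ ≡ 11·14 ≡ 16.
  x = λ² - 15 - 15 = 256 - 30 ≡ 19; y = λ·(15 - 19) - 14 ≡ 14. → (19, 14)
3G: (19, 14) + (15, 14). λ = (14 - 14)/(15 - 19) ≡ 0/19 mod 23. 19⁻¹ ≡ 17 (mod 23) since 19·17 = 323 ≡ 1, so λ ≡ 0.
  x = λ² - 19 - 15 = 0 - 34 ≡ 12; y = λ·(19 - 12) - 14 ≡ 9. → (12, 9)
4G: (12, 9) + (15, 14). λ = (14 - 9)/(15 - 12) ≡ 5/3 mod 23. 3⁻¹ ≡ 8 (mod 23), so λ ≡ 17.
  x = λ² - 12 - 15 = 289 - 27 ≡ 9; y = λ·(12 - 9) - 9 ≡ 19. → (9, 19)
5G: (9, 19) + (15, 14). λ = (14 - 19)/(15 - 9) ≡ 18/6 mod 23. 6⁻¹ ≡ 4 (mod 23), so λ ≡ 3.
  x = λ² - 9 - 15 = 9 - 24 ≡ 8; y = λ·(9 - 8) - 19 ≡ 7. → (8, 7)
6G: (8, 7) + (15, 14). λ = (14 - 7)/(15 - 8) ≡ 7/7 mod 23. 7⁻¹ ≡ 10 (mod 23), so λ ≡ 1.
  x = λ² - 8 - 15 = 1 - 23 ≡ 1; y = λ·(8 - 1) - 7 ≡ 0. → (1, 0)
7G: (1, 0) + (15, 14). λ = (14 - 0)/(15 - 1) ≡ 14/14 mod 23. 14⁻¹ ≡ 5 (mod 23) since 14·5 = 70 ≡ 1, so λ ≡ 1.
  x = λ² - 1 - 15 = 1 - 16 ≡ 8; y = λ·(1 - 8) - 0 ≡ 16. → (8, 16)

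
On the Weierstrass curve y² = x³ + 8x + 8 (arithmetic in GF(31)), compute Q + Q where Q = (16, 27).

tangent at (16, 27): λ = (3·16² + 8)/(2·27) ≡ 1/23. 23⁻¹ ≡ 27 (mod 31), so λ ≡ 1·27 ≡ 27.
  x = λ² - 16 - 16 = 729 - 32 ≡ 15; y = λ·(16 - 15) - 27 ≡ 0. → (15, 0)

(15, 0)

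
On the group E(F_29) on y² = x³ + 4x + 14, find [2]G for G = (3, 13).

tangent at (3, 13): λ = (3·3² + 4)/(2·13) ≡ 2/26. 26⁻¹ ≡ 19 (mod 29), so λ ≡ 2·19 ≡ 9.
  x = λ² - 3 - 3 = 81 - 6 ≡ 17; y = λ·(3 - 17) - 13 ≡ 6. → (17, 6)

(17, 6)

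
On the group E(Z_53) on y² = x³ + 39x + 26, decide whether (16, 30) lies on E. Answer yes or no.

y² = 30² ≡ 52; x³ + 39x + 26 = 4746 ≡ 29 (mod 53). 52 ≠ 29.

no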